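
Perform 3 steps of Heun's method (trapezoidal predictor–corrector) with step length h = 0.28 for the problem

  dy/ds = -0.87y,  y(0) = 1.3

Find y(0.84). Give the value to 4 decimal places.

Heun: k1 = f(s_n, y_n); k2 = f(s_n + h, y_n + h·k1); y_{n+1} = y_n + (h/2)·(k1 + k2).
s=0.000000, y=1.300000:
  k1 = f(0.000000, 1.300000) = -1.131000
  k2 = f(0.280000, 0.983320) = -0.855488
  y ← 1.300000 + (0.28/2)·(-1.131000 + (-0.855488)) = 1.021892
s=0.280000, y=1.021892:
  k1 = f(0.280000, 1.021892) = -0.889046
  k2 = f(0.560000, 0.772959) = -0.672474
  y ← 1.021892 + (0.28/2)·(-0.889046 + (-0.672474)) = 0.803279
s=0.560000, y=0.803279:
  k1 = f(0.560000, 0.803279) = -0.698853
  k2 = f(0.840000, 0.607600) = -0.528612
  y ← 0.803279 + (0.28/2)·(-0.698853 + (-0.528612)) = 0.631434
y(0.84) ≈ 0.6314

0.6314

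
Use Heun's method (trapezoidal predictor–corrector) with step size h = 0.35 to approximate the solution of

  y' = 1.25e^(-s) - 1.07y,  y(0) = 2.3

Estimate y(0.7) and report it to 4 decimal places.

1.5204

Heun: k1 = f(s_n, y_n); k2 = f(s_n + h, y_n + h·k1); y_{n+1} = y_n + (h/2)·(k1 + k2).
s=0.000000, y=2.300000:
  k1 = f(0.000000, 2.300000) = -1.211000
  k2 = f(0.350000, 1.876150) = -1.126620
  y ← 2.300000 + (0.35/2)·(-1.211000 + (-1.126620)) = 1.890916
s=0.350000, y=1.890916:
  k1 = f(0.350000, 1.890916) = -1.142420
  k2 = f(0.700000, 1.491069) = -0.974712
  y ← 1.890916 + (0.35/2)·(-1.142420 + (-0.974712)) = 1.520418
y(0.7) ≈ 1.5204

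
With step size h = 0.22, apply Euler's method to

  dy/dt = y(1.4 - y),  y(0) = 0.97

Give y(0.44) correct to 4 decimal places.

1.1408

Euler: y_{n+1} = y_n + h·f(t_n, y_n).
t=0.000000, y=0.970000: f=0.417100 → y ← 0.970000 + 0.22·0.417100 = 1.061762
t=0.220000, y=1.061762: f=0.359128 → y ← 1.061762 + 0.22·0.359128 = 1.140770
y(0.44) ≈ 1.1408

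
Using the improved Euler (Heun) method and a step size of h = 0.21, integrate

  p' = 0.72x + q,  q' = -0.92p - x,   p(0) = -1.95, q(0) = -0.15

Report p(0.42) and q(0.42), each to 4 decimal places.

-1.8004, 0.5064

Heun on (p,q): k1 = f(x_n, state_n); k2 = f(x_n + h, state_n + h·k1); state_{n+1} = state_n + (h/2)·(k1 + k2).
0.000000: (-1.950000, -0.150000)
  k1 = (-0.150000, 1.794000)
  predictor → (-1.981500, 0.226740)
  k2 = (0.377940, 1.612980)
  → (-1.926066, 0.207733)
0.210000: (-1.926066, 0.207733)
  k1 = (0.358933, 1.561981)
  predictor → (-1.850690, 0.535749)
  k2 = (0.838149, 1.282635)
  → (-1.800373, 0.506418)
(p(0.42), q(0.42)) ≈ (-1.8004, 0.5064)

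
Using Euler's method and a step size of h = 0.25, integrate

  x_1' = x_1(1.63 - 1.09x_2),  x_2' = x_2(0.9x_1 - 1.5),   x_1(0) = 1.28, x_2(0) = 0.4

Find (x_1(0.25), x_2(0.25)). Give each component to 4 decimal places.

Euler on (x_1,x_2): x_1_{n+1} = x_1_n + h·x_1', x_2_{n+1} = x_2_n + h·x_2'.
0.000000: (1.280000, 0.400000); f=(1.528320, -0.139200) → (1.662080, 0.365200)
(x_1(0.25), x_2(0.25)) ≈ (1.6621, 0.3652)

1.6621, 0.3652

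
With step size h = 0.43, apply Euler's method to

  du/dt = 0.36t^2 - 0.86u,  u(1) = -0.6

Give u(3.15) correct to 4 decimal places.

Euler: u_{n+1} = u_n + h·f(t_n, u_n).
t=1.000000, u=-0.600000: f=0.876000 → u ← -0.600000 + 0.43·0.876000 = -0.223320
t=1.430000, u=-0.223320: f=0.928219 → u ← -0.223320 + 0.43·0.928219 = 0.175814
t=1.860000, u=0.175814: f=1.094256 → u ← 0.175814 + 0.43·1.094256 = 0.646344
t=2.290000, u=0.646344: f=1.332020 → u ← 0.646344 + 0.43·1.332020 = 1.219113
t=2.720000, u=1.219113: f=1.614987 → u ← 1.219113 + 0.43·1.614987 = 1.913557
u(3.15) ≈ 1.9136

1.9136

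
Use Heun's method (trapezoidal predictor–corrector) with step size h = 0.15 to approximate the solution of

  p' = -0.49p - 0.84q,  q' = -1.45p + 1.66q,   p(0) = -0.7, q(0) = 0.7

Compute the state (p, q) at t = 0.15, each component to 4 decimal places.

Heun on (p,q): k1 = f(t_n, state_n); k2 = f(t_n + h, state_n + h·k1); state_{n+1} = state_n + (h/2)·(k1 + k2).
0.000000: (-0.700000, 0.700000)
  k1 = (-0.245000, 2.177000)
  predictor → (-0.736750, 1.026550)
  k2 = (-0.501294, 2.772360)
  → (-0.755972, 1.071202)
(p(0.15), q(0.15)) ≈ (-0.7560, 1.0712)

-0.7560, 1.0712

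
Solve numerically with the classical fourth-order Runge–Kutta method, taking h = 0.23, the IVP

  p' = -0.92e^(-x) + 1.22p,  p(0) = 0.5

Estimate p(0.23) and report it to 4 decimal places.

RK4: k1 = f(x_n, p_n); k2 = f(x_n + h/2, p_n + (h/2)·k1); k3 = f(x_n + h/2, p_n + (h/2)·k2); k4 = f(x_n + h, p_n + h·k3); p_{n+1} = p_n + (h/6)·(k1 + 2k2 + 2k3 + k4).
x=0.000000, p=0.500000:
  k1 = f(0.000000, 0.500000) = -0.310000
  k2 = f(0.115000, 0.464350) = -0.253550
  k3 = f(0.115000, 0.470842) = -0.245630
  k4 = f(0.230000, 0.443505) = -0.189895
  p ← 0.500000 + (0.23/6)·(k1 + 2k2 + 2k3 + k4) = 0.442567
p(0.23) ≈ 0.4426

0.4426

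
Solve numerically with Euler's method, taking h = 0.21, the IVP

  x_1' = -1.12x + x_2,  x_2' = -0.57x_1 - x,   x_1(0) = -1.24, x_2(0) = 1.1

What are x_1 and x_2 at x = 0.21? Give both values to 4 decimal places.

-1.0090, 1.2484

Euler on (x_1,x_2): x_1_{n+1} = x_1_n + h·x_1', x_2_{n+1} = x_2_n + h·x_2'.
0.000000: (-1.240000, 1.100000); f=(1.100000, 0.706800) → (-1.009000, 1.248428)
(x_1(0.21), x_2(0.21)) ≈ (-1.0090, 1.2484)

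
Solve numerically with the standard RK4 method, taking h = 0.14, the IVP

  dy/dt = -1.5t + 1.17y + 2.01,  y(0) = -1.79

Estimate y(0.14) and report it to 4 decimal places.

RK4: k1 = f(t_n, y_n); k2 = f(t_n + h/2, y_n + (h/2)·k1); k3 = f(t_n + h/2, y_n + (h/2)·k2); k4 = f(t_n + h, y_n + h·k3); y_{n+1} = y_n + (h/6)·(k1 + 2k2 + 2k3 + k4).
t=0.000000, y=-1.790000:
  k1 = f(0.000000, -1.790000) = -0.084300
  k2 = f(0.070000, -1.795901) = -0.196204
  k3 = f(0.070000, -1.803734) = -0.205369
  k4 = f(0.140000, -1.818752) = -0.327939
  y ← -1.790000 + (0.14/6)·(k1 + 2k2 + 2k3 + k4) = -1.818359
y(0.14) ≈ -1.8184

-1.8184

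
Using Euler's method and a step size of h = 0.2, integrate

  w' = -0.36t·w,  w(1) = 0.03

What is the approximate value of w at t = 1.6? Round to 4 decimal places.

Euler: w_{n+1} = w_n + h·f(t_n, w_n).
t=1.000000, w=0.030000: f=-0.010800 → w ← 0.030000 + 0.2·(-0.010800) = 0.027840
t=1.200000, w=0.027840: f=-0.012027 → w ← 0.027840 + 0.2·(-0.012027) = 0.025435
t=1.400000, w=0.025435: f=-0.012819 → w ← 0.025435 + 0.2·(-0.012819) = 0.022871
w(1.6) ≈ 0.0229

0.0229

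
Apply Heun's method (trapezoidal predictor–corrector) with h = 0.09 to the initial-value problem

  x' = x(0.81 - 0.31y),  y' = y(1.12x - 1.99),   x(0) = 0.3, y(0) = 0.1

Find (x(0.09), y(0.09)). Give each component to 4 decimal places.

Heun on (x,y): k1 = f(t_n, state_n); k2 = f(t_n + h, state_n + h·k1); state_{n+1} = state_n + (h/2)·(k1 + k2).
0.000000: (0.300000, 0.100000)
  k1 = (0.233700, -0.165400)
  predictor → (0.321033, 0.085114)
  k2 = (0.251566, -0.138774)
  → (0.321837, 0.086312)
(x(0.09), y(0.09)) ≈ (0.3218, 0.0863)

0.3218, 0.0863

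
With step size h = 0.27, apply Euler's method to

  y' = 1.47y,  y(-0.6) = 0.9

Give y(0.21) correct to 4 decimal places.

Euler: y_{n+1} = y_n + h·f(x_n, y_n).
x=-0.600000, y=0.900000: f=1.323000 → y ← 0.900000 + 0.27·1.323000 = 1.257210
x=-0.330000, y=1.257210: f=1.848099 → y ← 1.257210 + 0.27·1.848099 = 1.756197
x=-0.060000, y=1.756197: f=2.581609 → y ← 1.756197 + 0.27·2.581609 = 2.453231
y(0.21) ≈ 2.4532

2.4532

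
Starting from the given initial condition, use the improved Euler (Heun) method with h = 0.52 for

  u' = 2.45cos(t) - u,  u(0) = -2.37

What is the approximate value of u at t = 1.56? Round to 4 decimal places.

0.2964

Heun: k1 = f(t_n, u_n); k2 = f(t_n + h, u_n + h·k1); u_{n+1} = u_n + (h/2)·(k1 + k2).
t=0.000000, u=-2.370000:
  k1 = f(0.000000, -2.370000) = 4.820000
  k2 = f(0.520000, 0.136400) = 1.989757
  u ← -2.370000 + (0.52/2)·(4.820000 + 1.989757) = -0.599463
t=0.520000, u=-0.599463:
  k1 = f(0.520000, -0.599463) = 2.725620
  k2 = f(1.040000, 0.817859) = 0.422380
  u ← -0.599463 + (0.52/2)·(2.725620 + 0.422380) = 0.219017
t=1.040000, u=0.219017:
  k1 = f(1.040000, 0.219017) = 1.021223
  k2 = f(1.560000, 0.750053) = -0.723602
  u ← 0.219017 + (0.52/2)·(1.021223 + (-0.723602)) = 0.296398
u(1.56) ≈ 0.2964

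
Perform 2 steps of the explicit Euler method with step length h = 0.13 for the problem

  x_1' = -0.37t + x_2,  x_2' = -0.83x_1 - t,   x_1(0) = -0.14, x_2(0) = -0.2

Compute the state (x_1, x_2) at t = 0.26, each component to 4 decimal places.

Euler on (x_1,x_2): x_1_{n+1} = x_1_n + h·x_1', x_2_{n+1} = x_2_n + h·x_2'.
0.000000: (-0.140000, -0.200000); f=(-0.200000, 0.116200) → (-0.166000, -0.184894)
0.130000: (-0.166000, -0.184894); f=(-0.232994, 0.007780) → (-0.196289, -0.183883)
(x_1(0.26), x_2(0.26)) ≈ (-0.1963, -0.1839)

-0.1963, -0.1839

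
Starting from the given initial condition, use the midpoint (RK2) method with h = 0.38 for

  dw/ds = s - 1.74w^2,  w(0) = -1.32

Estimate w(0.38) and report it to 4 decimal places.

-3.6248

Midpoint: k1 = f(s_n, w_n); k2 = f(s_n + h/2, w_n + (h/2)·k1); w_{n+1} = w_n + h·k2.
s=0.000000, w=-1.320000:
  k1 = f(0.000000, -1.320000) = -3.031776
  k2 = f(0.190000, -1.896037) = -6.065227
  w ← -1.320000 + 0.38·(-6.065227) = -3.624786
w(0.38) ≈ -3.6248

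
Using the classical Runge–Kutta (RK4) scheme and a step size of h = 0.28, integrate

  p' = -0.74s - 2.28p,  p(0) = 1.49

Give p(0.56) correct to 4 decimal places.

RK4: k1 = f(s_n, p_n); k2 = f(s_n + h/2, p_n + (h/2)·k1); k3 = f(s_n + h/2, p_n + (h/2)·k2); k4 = f(s_n + h, p_n + h·k3); p_{n+1} = p_n + (h/6)·(k1 + 2k2 + 2k3 + k4).
s=0.000000, p=1.490000:
  k1 = f(0.000000, 1.490000) = -3.397200
  k2 = f(0.140000, 1.014392) = -2.416414
  k3 = f(0.140000, 1.151702) = -2.729481
  k4 = f(0.280000, 0.725745) = -1.861900
  p ← 1.490000 + (0.28/6)·(k1 + 2k2 + 2k3 + k4) = 0.764292
s=0.280000, p=0.764292:
  k1 = f(0.280000, 0.764292) = -1.949785
  k2 = f(0.420000, 0.491322) = -1.431014
  k3 = f(0.420000, 0.563950) = -1.596606
  k4 = f(0.560000, 0.317242) = -1.137712
  p ← 0.764292 + (0.28/6)·(k1 + 2k2 + 2k3 + k4) = 0.337631
p(0.56) ≈ 0.3376

0.3376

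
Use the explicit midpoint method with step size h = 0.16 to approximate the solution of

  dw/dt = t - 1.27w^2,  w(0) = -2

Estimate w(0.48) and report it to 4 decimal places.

Midpoint: k1 = f(t_n, w_n); k2 = f(t_n + h/2, w_n + (h/2)·k1); w_{n+1} = w_n + h·k2.
t=0.000000, w=-2.000000:
  k1 = f(0.000000, -2.000000) = -5.080000
  k2 = f(0.080000, -2.406400) = -7.274266
  w ← -2.000000 + 0.16·(-7.274266) = -3.163883
t=0.160000, w=-3.163883:
  k1 = f(0.160000, -3.163883) = -12.552895
  k2 = f(0.240000, -4.168114) = -21.823934
  w ← -3.163883 + 0.16·(-21.823934) = -6.655712
t=0.320000, w=-6.655712:
  k1 = f(0.320000, -6.655712) = -55.939098
  k2 = f(0.400000, -11.130840) = -156.947405
  w ← -6.655712 + 0.16·(-156.947405) = -31.767297
w(0.48) ≈ -31.7673

-31.7673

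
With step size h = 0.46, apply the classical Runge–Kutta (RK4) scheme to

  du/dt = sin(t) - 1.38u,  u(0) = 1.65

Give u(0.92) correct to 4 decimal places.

0.7314

RK4: k1 = f(t_n, u_n); k2 = f(t_n + h/2, u_n + (h/2)·k1); k3 = f(t_n + h/2, u_n + (h/2)·k2); k4 = f(t_n + h, u_n + h·k3); u_{n+1} = u_n + (h/6)·(k1 + 2k2 + 2k3 + k4).
t=0.000000, u=1.650000:
  k1 = f(0.000000, 1.650000) = -2.277000
  k2 = f(0.230000, 1.126290) = -1.326303
  k3 = f(0.230000, 1.344950) = -1.628054
  k4 = f(0.460000, 0.901095) = -0.799563
  u ← 1.650000 + (0.46/6)·(k1 + 2k2 + 2k3 + k4) = 0.961129
t=0.460000, u=0.961129:
  k1 = f(0.460000, 0.961129) = -0.882410
  k2 = f(0.690000, 0.758175) = -0.409744
  k3 = f(0.690000, 0.866888) = -0.559768
  k4 = f(0.920000, 0.703636) = -0.175415
  u ← 0.961129 + (0.46/6)·(k1 + 2k2 + 2k3 + k4) = 0.731370
u(0.92) ≈ 0.7314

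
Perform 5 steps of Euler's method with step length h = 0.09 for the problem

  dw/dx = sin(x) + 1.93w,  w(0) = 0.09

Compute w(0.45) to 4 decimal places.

0.2956

Euler: w_{n+1} = w_n + h·f(x_n, w_n).
x=0.000000, w=0.090000: f=0.173700 → w ← 0.090000 + 0.09·0.173700 = 0.105633
x=0.090000, w=0.105633: f=0.293750 → w ← 0.105633 + 0.09·0.293750 = 0.132071
x=0.180000, w=0.132071: f=0.433926 → w ← 0.132071 + 0.09·0.433926 = 0.171124
x=0.270000, w=0.171124: f=0.597000 → w ← 0.171124 + 0.09·0.597000 = 0.224854
x=0.360000, w=0.224854: f=0.786242 → w ← 0.224854 + 0.09·0.786242 = 0.295616
w(0.45) ≈ 0.2956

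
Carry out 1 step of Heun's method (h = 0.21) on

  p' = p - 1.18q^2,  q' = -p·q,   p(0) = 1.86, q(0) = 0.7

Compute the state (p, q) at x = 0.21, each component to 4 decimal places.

2.1956, 0.4679

Heun on (p,q): k1 = f(x_n, state_n); k2 = f(x_n + h, state_n + h·k1); state_{n+1} = state_n + (h/2)·(k1 + k2).
0.000000: (1.860000, 0.700000)
  k1 = (1.281800, -1.302000)
  predictor → (2.129178, 0.426580)
  k2 = (1.914453, -0.908265)
  → (2.195607, 0.467922)
(p(0.21), q(0.21)) ≈ (2.1956, 0.4679)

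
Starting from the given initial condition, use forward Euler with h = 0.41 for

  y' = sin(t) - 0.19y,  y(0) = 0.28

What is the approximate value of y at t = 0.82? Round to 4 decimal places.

0.4015

Euler: y_{n+1} = y_n + h·f(t_n, y_n).
t=0.000000, y=0.280000: f=-0.053200 → y ← 0.280000 + 0.41·(-0.053200) = 0.258188
t=0.410000, y=0.258188: f=0.349554 → y ← 0.258188 + 0.41·0.349554 = 0.401505
y(0.82) ≈ 0.4015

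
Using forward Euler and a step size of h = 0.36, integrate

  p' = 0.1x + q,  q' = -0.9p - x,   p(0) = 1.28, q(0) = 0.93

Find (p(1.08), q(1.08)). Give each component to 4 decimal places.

1.7897, -0.9842

Euler on (p,q): p_{n+1} = p_n + h·p', q_{n+1} = q_n + h·q'.
0.000000: (1.280000, 0.930000); f=(0.930000, -1.152000) → (1.614800, 0.515280)
0.360000: (1.614800, 0.515280); f=(0.551280, -1.813320) → (1.813261, -0.137515)
0.720000: (1.813261, -0.137515); f=(-0.065515, -2.351935) → (1.789675, -0.984212)
(p(1.08), q(1.08)) ≈ (1.7897, -0.9842)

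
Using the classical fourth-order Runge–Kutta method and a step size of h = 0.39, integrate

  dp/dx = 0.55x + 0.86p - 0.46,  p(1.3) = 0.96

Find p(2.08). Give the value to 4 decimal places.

RK4: k1 = f(x_n, p_n); k2 = f(x_n + h/2, p_n + (h/2)·k1); k3 = f(x_n + h/2, p_n + (h/2)·k2); k4 = f(x_n + h, p_n + h·k3); p_{n+1} = p_n + (h/6)·(k1 + 2k2 + 2k3 + k4).
x=1.300000, p=0.960000:
  k1 = f(1.300000, 0.960000) = 1.080600
  k2 = f(1.495000, 1.170717) = 1.369067
  k3 = f(1.495000, 1.226968) = 1.417442
  k4 = f(1.690000, 1.512803) = 1.770510
  p ← 0.960000 + (0.39/6)·(k1 + 2k2 + 2k3 + k4) = 1.507568
x=1.690000, p=1.507568:
  k1 = f(1.690000, 1.507568) = 1.766009
  k2 = f(1.885000, 1.851940) = 2.169418
  k3 = f(1.885000, 1.930605) = 2.237070
  k4 = f(2.080000, 2.380026) = 2.730822
  p ← 1.507568 + (0.39/6)·(k1 + 2k2 + 2k3 + k4) = 2.372706
p(2.08) ≈ 2.3727

2.3727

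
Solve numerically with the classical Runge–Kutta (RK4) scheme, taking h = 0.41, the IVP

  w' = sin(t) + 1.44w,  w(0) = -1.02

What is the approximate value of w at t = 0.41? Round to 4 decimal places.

-1.7384

RK4: k1 = f(t_n, w_n); k2 = f(t_n + h/2, w_n + (h/2)·k1); k3 = f(t_n + h/2, w_n + (h/2)·k2); k4 = f(t_n + h, w_n + h·k3); w_{n+1} = w_n + (h/6)·(k1 + 2k2 + 2k3 + k4).
t=0.000000, w=-1.020000:
  k1 = f(0.000000, -1.020000) = -1.468800
  k2 = f(0.205000, -1.321104) = -1.698823
  k3 = f(0.205000, -1.368259) = -1.766725
  k4 = f(0.410000, -1.744357) = -2.113265
  w ← -1.020000 + (0.41/6)·(k1 + 2k2 + 2k3 + k4) = -1.738399
w(0.41) ≈ -1.7384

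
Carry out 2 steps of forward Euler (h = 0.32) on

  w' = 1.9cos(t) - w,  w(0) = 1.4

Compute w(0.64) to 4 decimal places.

1.6379

Euler: w_{n+1} = w_n + h·f(t_n, w_n).
t=0.000000, w=1.400000: f=0.500000 → w ← 1.400000 + 0.32·0.500000 = 1.560000
t=0.320000, w=1.560000: f=0.243547 → w ← 1.560000 + 0.32·0.243547 = 1.637935
w(0.64) ≈ 1.6379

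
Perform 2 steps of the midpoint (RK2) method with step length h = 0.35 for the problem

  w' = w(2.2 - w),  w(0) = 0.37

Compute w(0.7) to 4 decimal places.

1.0626

Midpoint: k1 = f(x_n, w_n); k2 = f(x_n + h/2, w_n + (h/2)·k1); w_{n+1} = w_n + h·k2.
x=0.000000, w=0.370000:
  k1 = f(0.000000, 0.370000) = 0.677100
  k2 = f(0.175000, 0.488492) = 0.836059
  w ← 0.370000 + 0.35·0.836059 = 0.662621
x=0.350000, w=0.662621:
  k1 = f(0.350000, 0.662621) = 1.018699
  k2 = f(0.525000, 0.840893) = 1.142863
  w ← 0.662621 + 0.35·1.142863 = 1.062623
w(0.7) ≈ 1.0626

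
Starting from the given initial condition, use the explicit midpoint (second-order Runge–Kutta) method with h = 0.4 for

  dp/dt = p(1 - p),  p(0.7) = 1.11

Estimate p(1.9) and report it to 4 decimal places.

Midpoint: k1 = f(t_n, p_n); k2 = f(t_n + h/2, p_n + (h/2)·k1); p_{n+1} = p_n + h·k2.
t=0.700000, p=1.110000:
  k1 = f(0.700000, 1.110000) = -0.122100
  k2 = f(0.900000, 1.085580) = -0.092904
  p ← 1.110000 + 0.4·(-0.092904) = 1.072838
t=1.100000, p=1.072838:
  k1 = f(1.100000, 1.072838) = -0.078144
  k2 = f(1.300000, 1.057210) = -0.060483
  p ← 1.072838 + 0.4·(-0.060483) = 1.048645
t=1.500000, p=1.048645:
  k1 = f(1.500000, 1.048645) = -0.051012
  k2 = f(1.700000, 1.038443) = -0.039921
  p ← 1.048645 + 0.4·(-0.039921) = 1.032677
p(1.9) ≈ 1.0327

1.0327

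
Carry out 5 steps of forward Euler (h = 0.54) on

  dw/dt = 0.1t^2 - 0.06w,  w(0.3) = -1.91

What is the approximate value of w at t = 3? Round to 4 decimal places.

-0.9655

Euler: w_{n+1} = w_n + h·f(t_n, w_n).
t=0.300000, w=-1.910000: f=0.123600 → w ← -1.910000 + 0.54·0.123600 = -1.843256
t=0.840000, w=-1.843256: f=0.181155 → w ← -1.843256 + 0.54·0.181155 = -1.745432
t=1.380000, w=-1.745432: f=0.295166 → w ← -1.745432 + 0.54·0.295166 = -1.586043
t=1.920000, w=-1.586043: f=0.463803 → w ← -1.586043 + 0.54·0.463803 = -1.335589
t=2.460000, w=-1.335589: f=0.685295 → w ← -1.335589 + 0.54·0.685295 = -0.965530
w(3) ≈ -0.9655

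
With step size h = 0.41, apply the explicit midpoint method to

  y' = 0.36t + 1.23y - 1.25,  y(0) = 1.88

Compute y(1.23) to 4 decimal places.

5.2023

Midpoint: k1 = f(t_n, y_n); k2 = f(t_n + h/2, y_n + (h/2)·k1); y_{n+1} = y_n + h·k2.
t=0.000000, y=1.880000:
  k1 = f(0.000000, 1.880000) = 1.062400
  k2 = f(0.205000, 2.097792) = 1.404084
  y ← 1.880000 + 0.41·1.404084 = 2.455675
t=0.410000, y=2.455675:
  k1 = f(0.410000, 2.455675) = 1.918080
  k2 = f(0.615000, 2.848881) = 2.475523
  y ← 2.455675 + 0.41·2.475523 = 3.470639
t=0.820000, y=3.470639:
  k1 = f(0.820000, 3.470639) = 3.314086
  k2 = f(1.025000, 4.150027) = 4.223533
  y ← 3.470639 + 0.41·4.223533 = 5.202288
y(1.23) ≈ 5.2023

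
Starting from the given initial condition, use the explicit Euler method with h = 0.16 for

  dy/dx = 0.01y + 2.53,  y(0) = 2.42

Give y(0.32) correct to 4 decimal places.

3.2380

Euler: y_{n+1} = y_n + h·f(x_n, y_n).
x=0.000000, y=2.420000: f=2.554200 → y ← 2.420000 + 0.16·2.554200 = 2.828672
x=0.160000, y=2.828672: f=2.558287 → y ← 2.828672 + 0.16·2.558287 = 3.237998
y(0.32) ≈ 3.2380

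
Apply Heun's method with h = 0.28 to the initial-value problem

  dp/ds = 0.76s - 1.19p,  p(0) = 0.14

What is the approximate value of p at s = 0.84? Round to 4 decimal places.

Heun: k1 = f(s_n, p_n); k2 = f(s_n + h, p_n + h·k1); p_{n+1} = p_n + (h/2)·(k1 + k2).
s=0.000000, p=0.140000:
  k1 = f(0.000000, 0.140000) = -0.166600
  k2 = f(0.280000, 0.093352) = 0.101711
  p ← 0.140000 + (0.28/2)·(-0.166600 + 0.101711) = 0.130916
s=0.280000, p=0.130916:
  k1 = f(0.280000, 0.130916) = 0.057010
  k2 = f(0.560000, 0.146878) = 0.250815
  p ← 0.130916 + (0.28/2)·(0.057010 + 0.250815) = 0.174011
s=0.560000, p=0.174011:
  k1 = f(0.560000, 0.174011) = 0.218527
  k2 = f(0.840000, 0.235199) = 0.358514
  p ← 0.174011 + (0.28/2)·(0.218527 + 0.358514) = 0.254797
p(0.84) ≈ 0.2548

0.2548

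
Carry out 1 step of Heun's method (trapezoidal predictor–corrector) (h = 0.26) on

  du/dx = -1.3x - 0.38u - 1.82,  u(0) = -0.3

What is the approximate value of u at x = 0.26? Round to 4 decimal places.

Heun: k1 = f(x_n, u_n); k2 = f(x_n + h, u_n + h·k1); u_{n+1} = u_n + (h/2)·(k1 + k2).
x=0.000000, u=-0.300000:
  k1 = f(0.000000, -0.300000) = -1.706000
  k2 = f(0.260000, -0.743560) = -1.875447
  u ← -0.300000 + (0.26/2)·(-1.706000 + (-1.875447)) = -0.765588
u(0.26) ≈ -0.7656

-0.7656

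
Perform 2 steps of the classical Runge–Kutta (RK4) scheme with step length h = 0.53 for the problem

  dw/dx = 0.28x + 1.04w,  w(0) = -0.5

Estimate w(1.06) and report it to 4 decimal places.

-1.2700

RK4: k1 = f(x_n, w_n); k2 = f(x_n + h/2, w_n + (h/2)·k1); k3 = f(x_n + h/2, w_n + (h/2)·k2); k4 = f(x_n + h, w_n + h·k3); w_{n+1} = w_n + (h/6)·(k1 + 2k2 + 2k3 + k4).
x=0.000000, w=-0.500000:
  k1 = f(0.000000, -0.500000) = -0.520000
  k2 = f(0.265000, -0.637800) = -0.589112
  k3 = f(0.265000, -0.656115) = -0.608159
  k4 = f(0.530000, -0.822324) = -0.706817
  w ← -0.500000 + (0.53/6)·(k1 + 2k2 + 2k3 + k4) = -0.819887
x=0.530000, w=-0.819887:
  k1 = f(0.530000, -0.819887) = -0.704282
  k2 = f(0.795000, -1.006522) = -0.824182
  k3 = f(0.795000, -1.038295) = -0.857227
  k4 = f(1.060000, -1.274217) = -1.028386
  w ← -0.819887 + (0.53/6)·(k1 + 2k2 + 2k3 + k4) = -1.269988
w(1.06) ≈ -1.2700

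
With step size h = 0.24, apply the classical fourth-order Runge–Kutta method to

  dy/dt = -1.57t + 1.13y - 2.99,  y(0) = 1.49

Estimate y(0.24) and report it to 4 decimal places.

RK4: k1 = f(t_n, y_n); k2 = f(t_n + h/2, y_n + (h/2)·k1); k3 = f(t_n + h/2, y_n + (h/2)·k2); k4 = f(t_n + h, y_n + h·k3); y_{n+1} = y_n + (h/6)·(k1 + 2k2 + 2k3 + k4).
t=0.000000, y=1.490000:
  k1 = f(0.000000, 1.490000) = -1.306300
  k2 = f(0.120000, 1.333244) = -1.671834
  k3 = f(0.120000, 1.289380) = -1.721401
  k4 = f(0.240000, 1.076864) = -2.149944
  y ← 1.490000 + (0.24/6)·(k1 + 2k2 + 2k3 + k4) = 1.080291
y(0.24) ≈ 1.0803

1.0803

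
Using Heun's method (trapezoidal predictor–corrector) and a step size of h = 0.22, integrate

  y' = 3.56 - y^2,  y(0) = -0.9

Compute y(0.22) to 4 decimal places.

Heun: k1 = f(s_n, y_n); k2 = f(s_n + h, y_n + h·k1); y_{n+1} = y_n + (h/2)·(k1 + k2).
s=0.000000, y=-0.900000:
  k1 = f(0.000000, -0.900000) = 2.750000
  k2 = f(0.220000, -0.295000) = 3.472975
  y ← -0.900000 + (0.22/2)·(2.750000 + 3.472975) = -0.215473
y(0.22) ≈ -0.2155

-0.2155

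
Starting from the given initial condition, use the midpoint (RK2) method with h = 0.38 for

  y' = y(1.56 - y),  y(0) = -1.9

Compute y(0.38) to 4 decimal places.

-7.5351

Midpoint: k1 = f(x_n, y_n); k2 = f(x_n + h/2, y_n + (h/2)·k1); y_{n+1} = y_n + h·k2.
x=0.000000, y=-1.900000:
  k1 = f(0.000000, -1.900000) = -6.574000
  k2 = f(0.190000, -3.149060) = -14.829112
  y ← -1.900000 + 0.38·(-14.829112) = -7.535063
y(0.38) ≈ -7.5351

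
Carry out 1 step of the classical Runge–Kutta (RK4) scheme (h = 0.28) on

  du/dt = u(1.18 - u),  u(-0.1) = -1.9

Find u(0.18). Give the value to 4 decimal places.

-6.7560

RK4: k1 = f(t_n, u_n); k2 = f(t_n + h/2, u_n + (h/2)·k1); k3 = f(t_n + h/2, u_n + (h/2)·k2); k4 = f(t_n + h, u_n + h·k3); u_{n+1} = u_n + (h/6)·(k1 + 2k2 + 2k3 + k4).
t=-0.100000, u=-1.900000:
  k1 = f(-0.100000, -1.900000) = -5.852000
  k2 = f(0.040000, -2.719280) = -10.603234
  k3 = f(0.040000, -3.384453) = -15.448175
  k4 = f(0.180000, -6.225489) = -46.102790
  u ← -1.900000 + (0.28/6)·(k1 + 2k2 + 2k3 + k4) = -6.756022
u(0.18) ≈ -6.7560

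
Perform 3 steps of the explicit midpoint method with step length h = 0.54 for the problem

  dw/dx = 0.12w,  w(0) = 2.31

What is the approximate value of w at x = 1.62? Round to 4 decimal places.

2.8053

Midpoint: k1 = f(x_n, w_n); k2 = f(x_n + h/2, w_n + (h/2)·k1); w_{n+1} = w_n + h·k2.
x=0.000000, w=2.310000:
  k1 = f(0.000000, 2.310000) = 0.277200
  k2 = f(0.270000, 2.384844) = 0.286181
  w ← 2.310000 + 0.54·0.286181 = 2.464538
x=0.540000, w=2.464538:
  k1 = f(0.540000, 2.464538) = 0.295745
  k2 = f(0.810000, 2.544389) = 0.305327
  w ← 2.464538 + 0.54·0.305327 = 2.629414
x=1.080000, w=2.629414:
  k1 = f(1.080000, 2.629414) = 0.315530
  k2 = f(1.350000, 2.714607) = 0.325753
  w ← 2.629414 + 0.54·0.325753 = 2.805321
w(1.62) ≈ 2.8053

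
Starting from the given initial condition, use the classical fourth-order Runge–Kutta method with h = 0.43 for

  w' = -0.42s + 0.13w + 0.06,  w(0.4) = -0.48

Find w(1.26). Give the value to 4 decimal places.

-0.7963

RK4: k1 = f(s_n, w_n); k2 = f(s_n + h/2, w_n + (h/2)·k1); k3 = f(s_n + h/2, w_n + (h/2)·k2); k4 = f(s_n + h, w_n + h·k3); w_{n+1} = w_n + (h/6)·(k1 + 2k2 + 2k3 + k4).
s=0.400000, w=-0.480000:
  k1 = f(0.400000, -0.480000) = -0.170400
  k2 = f(0.615000, -0.516636) = -0.265463
  k3 = f(0.615000, -0.537074) = -0.268120
  k4 = f(0.830000, -0.595291) = -0.365988
  w ← -0.480000 + (0.43/6)·(k1 + 2k2 + 2k3 + k4) = -0.594921
s=0.830000, w=-0.594921:
  k1 = f(0.830000, -0.594921) = -0.365940
  k2 = f(1.045000, -0.673598) = -0.466468
  k3 = f(1.045000, -0.695212) = -0.469278
  k4 = f(1.260000, -0.796711) = -0.572772
  w ← -0.594921 + (0.43/6)·(k1 + 2k2 + 2k3 + k4) = -0.796319
w(1.26) ≈ -0.7963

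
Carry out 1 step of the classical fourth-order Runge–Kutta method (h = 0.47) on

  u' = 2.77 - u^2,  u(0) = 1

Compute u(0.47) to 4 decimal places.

RK4: k1 = f(t_n, u_n); k2 = f(t_n + h/2, u_n + (h/2)·k1); k3 = f(t_n + h/2, u_n + (h/2)·k2); k4 = f(t_n + h, u_n + h·k3); u_{n+1} = u_n + (h/6)·(k1 + 2k2 + 2k3 + k4).
t=0.000000, u=1.000000:
  k1 = f(0.000000, 1.000000) = 1.770000
  k2 = f(0.235000, 1.415950) = 0.765086
  k3 = f(0.235000, 1.179795) = 1.378083
  k4 = f(0.470000, 1.647699) = 0.055087
  u ← 1.000000 + (0.47/6)·(k1 + 2k2 + 2k3 + k4) = 1.478728
u(0.47) ≈ 1.4787

1.4787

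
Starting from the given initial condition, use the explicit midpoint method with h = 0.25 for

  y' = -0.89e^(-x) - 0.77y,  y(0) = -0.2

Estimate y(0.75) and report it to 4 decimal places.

-0.4507

Midpoint: k1 = f(x_n, y_n); k2 = f(x_n + h/2, y_n + (h/2)·k1); y_{n+1} = y_n + h·k2.
x=0.000000, y=-0.200000:
  k1 = f(0.000000, -0.200000) = -0.736000
  k2 = f(0.125000, -0.292000) = -0.560582
  y ← -0.200000 + 0.25·(-0.560582) = -0.340146
x=0.250000, y=-0.340146:
  k1 = f(0.250000, -0.340146) = -0.431221
  k2 = f(0.375000, -0.394048) = -0.308270
  y ← -0.340146 + 0.25·(-0.308270) = -0.417213
x=0.500000, y=-0.417213:
  k1 = f(0.500000, -0.417213) = -0.218558
  k2 = f(0.625000, -0.444533) = -0.134092
  y ← -0.417213 + 0.25·(-0.134092) = -0.450736
y(0.75) ≈ -0.4507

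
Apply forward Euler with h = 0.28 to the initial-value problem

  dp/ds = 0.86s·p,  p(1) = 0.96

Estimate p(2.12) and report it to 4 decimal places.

3.0935

Euler: p_{n+1} = p_n + h·f(s_n, p_n).
s=1.000000, p=0.960000: f=0.825600 → p ← 0.960000 + 0.28·0.825600 = 1.191168
s=1.280000, p=1.191168: f=1.311238 → p ← 1.191168 + 0.28·1.311238 = 1.558315
s=1.560000, p=1.558315: f=2.090635 → p ← 1.558315 + 0.28·2.090635 = 2.143692
s=1.840000, p=2.143692: f=3.392179 → p ← 2.143692 + 0.28·3.392179 = 3.093502
p(2.12) ≈ 3.0935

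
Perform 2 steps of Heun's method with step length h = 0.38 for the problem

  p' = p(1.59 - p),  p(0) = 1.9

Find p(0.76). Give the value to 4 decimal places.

Heun: k1 = f(t_n, p_n); k2 = f(t_n + h, p_n + h·k1); p_{n+1} = p_n + (h/2)·(k1 + k2).
t=0.000000, p=1.900000:
  k1 = f(0.000000, 1.900000) = -0.589000
  k2 = f(0.380000, 1.676180) = -0.144453
  p ← 1.900000 + (0.38/2)·(-0.589000 + (-0.144453)) = 1.760644
t=0.380000, p=1.760644:
  k1 = f(0.380000, 1.760644) = -0.300443
  k2 = f(0.760000, 1.646476) = -0.092986
  p ← 1.760644 + (0.38/2)·(-0.300443 + (-0.092986)) = 1.685892
p(0.76) ≈ 1.6859

1.6859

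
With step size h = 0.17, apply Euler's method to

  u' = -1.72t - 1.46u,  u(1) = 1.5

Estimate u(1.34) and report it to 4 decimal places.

Euler: u_{n+1} = u_n + h·f(t_n, u_n).
t=1.000000, u=1.500000: f=-3.910000 → u ← 1.500000 + 0.17·(-3.910000) = 0.835300
t=1.170000, u=0.835300: f=-3.231938 → u ← 0.835300 + 0.17·(-3.231938) = 0.285871
u(1.34) ≈ 0.2859

0.2859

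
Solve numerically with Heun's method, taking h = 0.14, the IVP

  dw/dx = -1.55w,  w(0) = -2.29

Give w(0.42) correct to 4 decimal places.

Heun: k1 = f(x_n, w_n); k2 = f(x_n + h, w_n + h·k1); w_{n+1} = w_n + (h/2)·(k1 + k2).
x=0.000000, w=-2.290000:
  k1 = f(0.000000, -2.290000) = 3.549500
  k2 = f(0.140000, -1.793070) = 2.779259
  w ← -2.290000 + (0.14/2)·(3.549500 + 2.779259) = -1.846987
x=0.140000, w=-1.846987:
  k1 = f(0.140000, -1.846987) = 2.862830
  k2 = f(0.280000, -1.446191) = 2.241596
  w ← -1.846987 + (0.14/2)·(2.862830 + 2.241596) = -1.489677
x=0.280000, w=-1.489677:
  k1 = f(0.280000, -1.489677) = 2.309000
  k2 = f(0.420000, -1.166417) = 1.807947
  w ← -1.489677 + (0.14/2)·(2.309000 + 1.807947) = -1.201491
w(0.42) ≈ -1.2015

-1.2015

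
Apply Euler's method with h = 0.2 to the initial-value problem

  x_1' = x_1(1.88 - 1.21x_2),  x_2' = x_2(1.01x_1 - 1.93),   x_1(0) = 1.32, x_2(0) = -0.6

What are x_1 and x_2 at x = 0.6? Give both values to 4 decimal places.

4.5489, -0.6594

Euler on (x_1,x_2): x_1_{n+1} = x_1_n + h·x_1', x_2_{n+1} = x_2_n + h·x_2'.
0.000000: (1.320000, -0.600000); f=(3.439920, 0.358080) → (2.007984, -0.528384)
0.200000: (2.007984, -0.528384); f=(5.058804, -0.051815) → (3.019745, -0.538747)
0.400000: (3.019745, -0.538747); f=(7.645643, -0.603366) → (4.548873, -0.659420)
(x_1(0.6), x_2(0.6)) ≈ (4.5489, -0.6594)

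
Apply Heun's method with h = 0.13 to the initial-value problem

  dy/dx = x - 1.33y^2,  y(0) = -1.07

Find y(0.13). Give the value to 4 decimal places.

Heun: k1 = f(x_n, y_n); k2 = f(x_n + h, y_n + h·k1); y_{n+1} = y_n + (h/2)·(k1 + k2).
x=0.000000, y=-1.070000:
  k1 = f(0.000000, -1.070000) = -1.522717
  k2 = f(0.130000, -1.267953) = -2.008248
  y ← -1.070000 + (0.13/2)·(-1.522717 + (-2.008248)) = -1.299513
y(0.13) ≈ -1.2995

-1.2995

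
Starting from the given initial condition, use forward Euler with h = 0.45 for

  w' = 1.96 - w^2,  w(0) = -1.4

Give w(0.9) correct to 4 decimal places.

Euler: w_{n+1} = w_n + h·f(t_n, w_n).
t=0.000000, w=-1.400000: f=0.000000 → w ← -1.400000 + 0.45·0.000000 = -1.400000
t=0.450000, w=-1.400000: f=0.000000 → w ← -1.400000 + 0.45·0.000000 = -1.400000
w(0.9) ≈ -1.4000

-1.4000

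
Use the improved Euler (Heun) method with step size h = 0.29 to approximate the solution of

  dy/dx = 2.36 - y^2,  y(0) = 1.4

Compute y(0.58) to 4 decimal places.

Heun: k1 = f(x_n, y_n); k2 = f(x_n + h, y_n + h·k1); y_{n+1} = y_n + (h/2)·(k1 + k2).
x=0.000000, y=1.400000:
  k1 = f(0.000000, 1.400000) = 0.400000
  k2 = f(0.290000, 1.516000) = 0.061744
  y ← 1.400000 + (0.29/2)·(0.400000 + 0.061744) = 1.466953
x=0.290000, y=1.466953:
  k1 = f(0.290000, 1.466953) = 0.208049
  k2 = f(0.580000, 1.527287) = 0.027394
  y ← 1.466953 + (0.29/2)·(0.208049 + 0.027394) = 1.501092
y(0.58) ≈ 1.5011

1.5011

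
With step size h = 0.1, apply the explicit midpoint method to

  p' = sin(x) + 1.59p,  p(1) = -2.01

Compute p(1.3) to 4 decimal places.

-2.8870

Midpoint: k1 = f(x_n, p_n); k2 = f(x_n + h/2, p_n + (h/2)·k1); p_{n+1} = p_n + h·k2.
x=1.000000, p=-2.010000:
  k1 = f(1.000000, -2.010000) = -2.354429
  k2 = f(1.050000, -2.127721) = -2.515654
  p ← -2.010000 + 0.1·(-2.515654) = -2.261565
x=1.100000, p=-2.261565:
  k1 = f(1.100000, -2.261565) = -2.704682
  k2 = f(1.150000, -2.396799) = -2.898147
  p ← -2.261565 + 0.1·(-2.898147) = -2.551380
x=1.200000, p=-2.551380:
  k1 = f(1.200000, -2.551380) = -3.124655
  k2 = f(1.250000, -2.707613) = -3.356120
  p ← -2.551380 + 0.1·(-3.356120) = -2.886992
p(1.3) ≈ -2.8870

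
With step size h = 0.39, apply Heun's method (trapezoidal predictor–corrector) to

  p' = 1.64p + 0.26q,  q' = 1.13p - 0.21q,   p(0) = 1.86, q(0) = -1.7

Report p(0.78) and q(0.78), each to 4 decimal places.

Heun on (p,q): k1 = f(t_n, state_n); k2 = f(t_n + h, state_n + h·k1); state_{n+1} = state_n + (h/2)·(k1 + k2).
0.000000: (1.860000, -1.700000)
  k1 = (2.608400, 2.458800)
  predictor → (2.877276, -0.741068)
  k2 = (4.526055, 3.406946)
  → (3.251219, -0.556179)
0.390000: (3.251219, -0.556179)
  k1 = (5.187392, 3.790675)
  predictor → (5.274302, 0.922184)
  k2 = (8.889622, 5.766302)
  → (5.996237, 1.307431)
(p(0.78), q(0.78)) ≈ (5.9962, 1.3074)

5.9962, 1.3074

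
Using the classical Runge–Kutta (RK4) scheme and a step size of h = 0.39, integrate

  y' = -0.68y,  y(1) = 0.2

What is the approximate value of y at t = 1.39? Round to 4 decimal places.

0.1534

RK4: k1 = f(t_n, y_n); k2 = f(t_n + h/2, y_n + (h/2)·k1); k3 = f(t_n + h/2, y_n + (h/2)·k2); k4 = f(t_n + h, y_n + h·k3); y_{n+1} = y_n + (h/6)·(k1 + 2k2 + 2k3 + k4).
t=1.000000, y=0.200000:
  k1 = f(1.000000, 0.200000) = -0.136000
  k2 = f(1.195000, 0.173480) = -0.117966
  k3 = f(1.195000, 0.176997) = -0.120358
  k4 = f(1.390000, 0.153061) = -0.104081
  y ← 0.200000 + (0.39/6)·(k1 + 2k2 + 2k3 + k4) = 0.153413
y(1.39) ≈ 0.1534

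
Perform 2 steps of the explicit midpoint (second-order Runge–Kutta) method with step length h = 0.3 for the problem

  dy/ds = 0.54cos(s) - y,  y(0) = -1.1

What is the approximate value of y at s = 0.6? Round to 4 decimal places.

Midpoint: k1 = f(s_n, y_n); k2 = f(s_n + h/2, y_n + (h/2)·k1); y_{n+1} = y_n + h·k2.
s=0.000000, y=-1.100000:
  k1 = f(0.000000, -1.100000) = 1.640000
  k2 = f(0.150000, -0.854000) = 1.387936
  y ← -1.100000 + 0.3·1.387936 = -0.683619
s=0.300000, y=-0.683619:
  k1 = f(0.300000, -0.683619) = 1.199501
  k2 = f(0.450000, -0.503694) = 0.989935
  y ← -0.683619 + 0.3·0.989935 = -0.386638
y(0.6) ≈ -0.3866

-0.3866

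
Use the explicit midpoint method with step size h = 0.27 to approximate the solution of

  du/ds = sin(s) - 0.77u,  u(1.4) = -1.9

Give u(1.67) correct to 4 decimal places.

Midpoint: k1 = f(s_n, u_n); k2 = f(s_n + h/2, u_n + (h/2)·k1); u_{n+1} = u_n + h·k2.
s=1.400000, u=-1.900000:
  k1 = f(1.400000, -1.900000) = 2.448450
  k2 = f(1.535000, -1.569459) = 2.207843
  u ← -1.900000 + 0.27·2.207843 = -1.303882
u(1.67) ≈ -1.3039

-1.3039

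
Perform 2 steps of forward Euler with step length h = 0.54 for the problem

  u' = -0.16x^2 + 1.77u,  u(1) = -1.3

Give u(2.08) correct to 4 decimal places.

Euler: u_{n+1} = u_n + h·f(x_n, u_n).
x=1.000000, u=-1.300000: f=-2.461000 → u ← -1.300000 + 0.54·(-2.461000) = -2.628940
x=1.540000, u=-2.628940: f=-5.032680 → u ← -2.628940 + 0.54·(-5.032680) = -5.346587
u(2.08) ≈ -5.3466

-5.3466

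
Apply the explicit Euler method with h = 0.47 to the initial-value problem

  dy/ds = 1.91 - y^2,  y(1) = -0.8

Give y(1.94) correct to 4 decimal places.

0.6752

Euler: y_{n+1} = y_n + h·f(s_n, y_n).
s=1.000000, y=-0.800000: f=1.270000 → y ← -0.800000 + 0.47·1.270000 = -0.203100
s=1.470000, y=-0.203100: f=1.868750 → y ← -0.203100 + 0.47·1.868750 = 0.675213
y(1.94) ≈ 0.6752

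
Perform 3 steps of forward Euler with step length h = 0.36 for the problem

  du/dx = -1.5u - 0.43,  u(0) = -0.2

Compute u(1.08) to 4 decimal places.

Euler: u_{n+1} = u_n + h·f(x_n, u_n).
x=0.000000, u=-0.200000: f=-0.130000 → u ← -0.200000 + 0.36·(-0.130000) = -0.246800
x=0.360000, u=-0.246800: f=-0.059800 → u ← -0.246800 + 0.36·(-0.059800) = -0.268328
x=0.720000, u=-0.268328: f=-0.027508 → u ← -0.268328 + 0.36·(-0.027508) = -0.278231
u(1.08) ≈ -0.2782

-0.2782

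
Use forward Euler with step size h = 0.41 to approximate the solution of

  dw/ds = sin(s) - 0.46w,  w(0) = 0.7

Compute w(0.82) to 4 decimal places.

Euler: w_{n+1} = w_n + h·f(s_n, w_n).
s=0.000000, w=0.700000: f=-0.322000 → w ← 0.700000 + 0.41·(-0.322000) = 0.567980
s=0.410000, w=0.567980: f=0.137339 → w ← 0.567980 + 0.41·0.137339 = 0.624289
w(0.82) ≈ 0.6243

0.6243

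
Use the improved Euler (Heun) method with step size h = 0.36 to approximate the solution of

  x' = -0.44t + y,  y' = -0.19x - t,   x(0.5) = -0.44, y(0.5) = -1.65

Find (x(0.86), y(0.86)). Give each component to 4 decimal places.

-1.1687, -1.8417

Heun on (x,y): k1 = f(t_n, state_n); k2 = f(t_n + h, state_n + h·k1); state_{n+1} = state_n + (h/2)·(k1 + k2).
0.500000: (-0.440000, -1.650000)
  k1 = (-1.870000, -0.416400)
  predictor → (-1.113200, -1.799904)
  k2 = (-2.178304, -0.648492)
  → (-1.168695, -1.841681)
(x(0.86), y(0.86)) ≈ (-1.1687, -1.8417)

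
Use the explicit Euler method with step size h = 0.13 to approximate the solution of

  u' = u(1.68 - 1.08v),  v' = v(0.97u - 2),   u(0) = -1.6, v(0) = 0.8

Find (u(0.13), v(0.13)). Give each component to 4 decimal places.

-1.7697, 0.4306

Euler on (u,v): u_{n+1} = u_n + h·u', v_{n+1} = v_n + h·v'.
0.000000: (-1.600000, 0.800000); f=(-1.305600, -2.841600) → (-1.769728, 0.430592)
(u(0.13), v(0.13)) ≈ (-1.7697, 0.4306)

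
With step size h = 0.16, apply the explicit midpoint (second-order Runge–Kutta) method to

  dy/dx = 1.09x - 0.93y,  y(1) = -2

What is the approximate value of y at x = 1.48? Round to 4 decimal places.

-0.7513

Midpoint: k1 = f(x_n, y_n); k2 = f(x_n + h/2, y_n + (h/2)·k1); y_{n+1} = y_n + h·k2.
x=1.000000, y=-2.000000:
  k1 = f(1.000000, -2.000000) = 2.950000
  k2 = f(1.080000, -1.764000) = 2.817720
  y ← -2.000000 + 0.16·2.817720 = -1.549165
x=1.160000, y=-1.549165:
  k1 = f(1.160000, -1.549165) = 2.705123
  k2 = f(1.240000, -1.332755) = 2.591062
  y ← -1.549165 + 0.16·2.591062 = -1.134595
x=1.320000, y=-1.134595:
  k1 = f(1.320000, -1.134595) = 2.493973
  k2 = f(1.400000, -0.935077) = 2.395622
  y ← -1.134595 + 0.16·2.395622 = -0.751295
y(1.48) ≈ -0.7513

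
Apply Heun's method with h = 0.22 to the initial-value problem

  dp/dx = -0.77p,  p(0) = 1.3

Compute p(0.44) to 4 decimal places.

0.9281

Heun: k1 = f(x_n, p_n); k2 = f(x_n + h, p_n + h·k1); p_{n+1} = p_n + (h/2)·(k1 + k2).
x=0.000000, p=1.300000:
  k1 = f(0.000000, 1.300000) = -1.001000
  k2 = f(0.220000, 1.079780) = -0.831431
  p ← 1.300000 + (0.22/2)·(-1.001000 + (-0.831431)) = 1.098433
x=0.220000, p=1.098433:
  k1 = f(0.220000, 1.098433) = -0.845793
  k2 = f(0.440000, 0.912358) = -0.702516
  p ← 1.098433 + (0.22/2)·(-0.845793 + (-0.702516)) = 0.928119
p(0.44) ≈ 0.9281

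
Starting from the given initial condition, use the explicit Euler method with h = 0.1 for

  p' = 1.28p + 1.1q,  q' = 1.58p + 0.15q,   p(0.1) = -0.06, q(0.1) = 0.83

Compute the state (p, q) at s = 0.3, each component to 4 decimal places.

Euler on (p,q): p_{n+1} = p_n + h·p', q_{n+1} = q_n + h·q'.
0.100000: (-0.060000, 0.830000); f=(0.836200, 0.029700) → (0.023620, 0.832970)
0.200000: (0.023620, 0.832970); f=(0.946501, 0.162265) → (0.118270, 0.849197)
(p(0.3), q(0.3)) ≈ (0.1183, 0.8492)

0.1183, 0.8492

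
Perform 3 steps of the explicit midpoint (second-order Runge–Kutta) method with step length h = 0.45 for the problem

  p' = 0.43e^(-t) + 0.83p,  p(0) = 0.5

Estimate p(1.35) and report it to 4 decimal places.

2.1532

Midpoint: k1 = f(t_n, p_n); k2 = f(t_n + h/2, p_n + (h/2)·k1); p_{n+1} = p_n + h·k2.
t=0.000000, p=0.500000:
  k1 = f(0.000000, 0.500000) = 0.845000
  k2 = f(0.225000, 0.690125) = 0.916166
  p ← 0.500000 + 0.45·0.916166 = 0.912275
t=0.450000, p=0.912275:
  k1 = f(0.450000, 0.912275) = 1.031368
  k2 = f(0.675000, 1.144332) = 1.168733
  p ← 0.912275 + 0.45·1.168733 = 1.438204
t=0.900000, p=1.438204:
  k1 = f(0.900000, 1.438204) = 1.368535
  k2 = f(1.125000, 1.746125) = 1.588884
  p ← 1.438204 + 0.45·1.588884 = 2.153202
p(1.35) ≈ 2.1532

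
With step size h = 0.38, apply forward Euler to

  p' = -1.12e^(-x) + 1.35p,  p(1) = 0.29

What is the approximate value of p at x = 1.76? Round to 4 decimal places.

Euler: p_{n+1} = p_n + h·f(x_n, p_n).
x=1.000000, p=0.290000: f=-0.020525 → p ← 0.290000 + 0.38·(-0.020525) = 0.282201
x=1.380000, p=0.282201: f=0.099203 → p ← 0.282201 + 0.38·0.099203 = 0.319898
p(1.76) ≈ 0.3199

0.3199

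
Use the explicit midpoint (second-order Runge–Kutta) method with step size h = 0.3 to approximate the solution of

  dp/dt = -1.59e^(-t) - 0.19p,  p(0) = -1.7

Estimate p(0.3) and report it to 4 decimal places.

Midpoint: k1 = f(t_n, p_n); k2 = f(t_n + h/2, p_n + (h/2)·k1); p_{n+1} = p_n + h·k2.
t=0.000000, p=-1.700000:
  k1 = f(0.000000, -1.700000) = -1.267000
  k2 = f(0.150000, -1.890050) = -1.009416
  p ← -1.700000 + 0.3·(-1.009416) = -2.002825
p(0.3) ≈ -2.0028

-2.0028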